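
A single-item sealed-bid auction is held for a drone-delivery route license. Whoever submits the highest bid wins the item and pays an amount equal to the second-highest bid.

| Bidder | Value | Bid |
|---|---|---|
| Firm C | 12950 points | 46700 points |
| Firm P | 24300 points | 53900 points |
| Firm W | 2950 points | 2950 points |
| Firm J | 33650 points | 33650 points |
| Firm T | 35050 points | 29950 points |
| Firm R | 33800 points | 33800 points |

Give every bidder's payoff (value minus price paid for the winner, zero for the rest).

Firm C 0 points, Firm P -22400 points, Firm W 0 points, Firm J 0 points, Firm T 0 points, Firm R 0 points.

Sorted high to low: Firm P 53900 points > Firm C 46700 points > Firm R 33800 points > Firm J 33650 points > Firm T 29950 points > Firm W 2950 points.
Firm P has the top bid and wins; the price is the second-highest bid, 46700 points.
Firm P's payoff = 24300 points − 46700 points = -22400 points. All other bidders lose, so their payoff is 0.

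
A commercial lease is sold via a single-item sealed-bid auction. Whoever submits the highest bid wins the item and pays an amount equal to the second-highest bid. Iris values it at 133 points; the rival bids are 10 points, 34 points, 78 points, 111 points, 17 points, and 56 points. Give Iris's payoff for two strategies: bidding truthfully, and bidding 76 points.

The highest competing bid is 111 points.
Bidding truthfully at 133 points: Iris has the top bid, wins, and pays the second-highest bid 111 points. Payoff = 133 points − 111 points = 22 points.
Bidding 76 points: the top bid is 111 points (a rival), so Iris loses. Payoff = 0 points.

Truthful: 22 points; alternative: 0 points.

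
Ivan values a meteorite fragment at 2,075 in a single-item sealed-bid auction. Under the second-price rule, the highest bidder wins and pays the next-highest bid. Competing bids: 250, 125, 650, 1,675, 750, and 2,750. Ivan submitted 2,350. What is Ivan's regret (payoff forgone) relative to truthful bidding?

0

The highest competing bid is 2,750.
Bidding truthfully at 2,075: the top bid is 2,750 (a rival), so Ivan loses. Payoff = 0.
Bidding 2,350: the top bid is 2,750 (a rival), so Ivan loses. Payoff = 0.
Regret = truthful payoff − actual payoff = 0 − 0 = 0.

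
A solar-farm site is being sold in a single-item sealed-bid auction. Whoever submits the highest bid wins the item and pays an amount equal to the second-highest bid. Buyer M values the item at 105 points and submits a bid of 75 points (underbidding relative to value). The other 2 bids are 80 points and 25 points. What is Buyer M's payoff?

Buyer M's payoff: 0 points.

Highest competing bid: 80 points.
Buyer M's bid 75 points is not the highest, so Buyer M loses, pays nothing, and earns zero payoff.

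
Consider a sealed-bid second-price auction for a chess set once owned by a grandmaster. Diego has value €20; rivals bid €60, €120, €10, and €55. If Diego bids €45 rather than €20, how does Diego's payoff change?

The highest competing bid is €120.
Bidding truthfully at €20: the top bid is €120 (a rival), so Diego loses. Payoff = €0.
Bidding €45: the top bid is €120 (a rival), so Diego loses. Payoff = €0.
Change = €0 − €0 = €0.

€0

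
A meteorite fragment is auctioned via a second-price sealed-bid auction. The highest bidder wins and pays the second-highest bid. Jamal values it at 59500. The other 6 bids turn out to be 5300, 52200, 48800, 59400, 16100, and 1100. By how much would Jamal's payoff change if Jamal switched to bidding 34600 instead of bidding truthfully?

Change in payoff: -100.

The highest competing bid is 59400.
Bidding truthfully at 59500: Jamal has the top bid, wins, and pays the second-highest bid 59400. Payoff = 59500 − 59400 = 100.
Bidding 34600: the top bid is 59400 (a rival), so Jamal loses. Payoff = 0.
Change = 0 − 100 = -100.
This is the dominant-strategy logic: truthful bidding weakly beats any alternative.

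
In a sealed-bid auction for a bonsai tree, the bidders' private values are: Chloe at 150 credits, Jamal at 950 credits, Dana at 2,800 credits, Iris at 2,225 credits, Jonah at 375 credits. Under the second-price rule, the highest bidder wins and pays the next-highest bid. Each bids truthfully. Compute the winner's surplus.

Bids in descending order: Dana 2,800 credits > Iris 2,225 credits > Jamal 950 credits > Jonah 375 credits > Chloe 150 credits.
Dana wins with the top bid and pays the second-highest, 2,225 credits.
Surplus = 2,800 credits − 2,225 credits = 575 credits.

Surplus = 575 credits.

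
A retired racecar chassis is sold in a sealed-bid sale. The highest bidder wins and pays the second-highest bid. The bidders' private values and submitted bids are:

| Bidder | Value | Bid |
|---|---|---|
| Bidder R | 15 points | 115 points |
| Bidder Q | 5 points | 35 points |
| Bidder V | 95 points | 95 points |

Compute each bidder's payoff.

Ordered from highest: Bidder R 115 points, then Bidder V 95 points, then Bidder Q 35 points.
Bidder R has the top bid and wins; the price is the second-highest bid, 95 points.
Bidder R's payoff = 15 points − 95 points = -80 points. All other bidders lose, so their payoff is 0.

Bidder R -80 points, Bidder Q 0 points, Bidder V 0 points.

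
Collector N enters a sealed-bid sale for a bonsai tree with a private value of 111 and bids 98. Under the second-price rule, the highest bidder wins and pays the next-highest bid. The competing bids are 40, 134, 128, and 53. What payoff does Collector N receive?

Highest competing bid: 134.
Collector N's bid 98 is not the highest, so Collector N loses, pays nothing, and earns zero payoff.

0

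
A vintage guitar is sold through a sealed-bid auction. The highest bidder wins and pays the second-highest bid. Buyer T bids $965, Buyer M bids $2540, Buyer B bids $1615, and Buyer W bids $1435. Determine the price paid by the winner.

The winner pays $1615.

Sorted high to low: Buyer M $2540; Buyer B $1615; Buyer W $1435; Buyer T $965.
Buyer M has the highest bid, so Buyer M wins.
The second-highest bid is $1615, so that is what Buyer M pays.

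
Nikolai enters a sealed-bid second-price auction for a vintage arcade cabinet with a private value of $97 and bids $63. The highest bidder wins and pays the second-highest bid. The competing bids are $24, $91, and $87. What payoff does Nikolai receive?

Payoff = $0.

Highest competing bid: $91.
Nikolai's bid $63 is not the highest, so Nikolai loses, pays nothing, and earns zero payoff.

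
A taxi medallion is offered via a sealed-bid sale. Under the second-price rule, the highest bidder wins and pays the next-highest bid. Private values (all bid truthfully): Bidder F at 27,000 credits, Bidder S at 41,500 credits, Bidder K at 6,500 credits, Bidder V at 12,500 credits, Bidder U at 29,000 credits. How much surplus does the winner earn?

Ranking the bids: Bidder S 41,500 credits; Bidder U 29,000 credits; Bidder F 27,000 credits; Bidder V 12,500 credits; Bidder K 6,500 credits.
Bidder S wins with the top bid and pays the second-highest, 29,000 credits.
Surplus = 41,500 credits − 29,000 credits = 12,500 credits.

Surplus = 12,500 credits.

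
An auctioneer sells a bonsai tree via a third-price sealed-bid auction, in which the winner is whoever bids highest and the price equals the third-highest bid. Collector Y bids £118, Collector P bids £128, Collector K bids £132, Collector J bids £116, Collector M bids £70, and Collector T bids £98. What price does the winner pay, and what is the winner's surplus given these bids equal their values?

Price £118; surplus £14.

Ordered from highest: Collector K £132; Collector P £128; Collector Y £118; Collector J £116; Collector T £98; Collector M £70.
Collector K is the highest bidder, so Collector K wins.
Under the third-price rule, the price is the third-highest bid: £118.
Surplus = £132 − £118 = £14.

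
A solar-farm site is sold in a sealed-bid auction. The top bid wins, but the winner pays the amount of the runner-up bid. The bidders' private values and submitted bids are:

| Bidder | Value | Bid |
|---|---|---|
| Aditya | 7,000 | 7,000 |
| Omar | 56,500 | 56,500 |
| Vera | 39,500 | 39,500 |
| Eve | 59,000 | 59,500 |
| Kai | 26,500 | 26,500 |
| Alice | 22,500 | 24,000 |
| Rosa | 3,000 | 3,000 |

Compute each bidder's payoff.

Payoffs: Aditya 0, Omar 0, Vera 0, Eve 2,500, Kai 0, Alice 0, Rosa 0.

Bids in descending order: Eve 59,500 > Omar 56,500 > Vera 39,500 > Kai 26,500 > Alice 24,000 > Aditya 7,000 > Rosa 3,000.
Eve has the top bid and wins; the price is the second-highest bid, 56,500.
Eve's payoff = 59,000 − 56,500 = 2,500. All other bidders lose, so their payoff is 0.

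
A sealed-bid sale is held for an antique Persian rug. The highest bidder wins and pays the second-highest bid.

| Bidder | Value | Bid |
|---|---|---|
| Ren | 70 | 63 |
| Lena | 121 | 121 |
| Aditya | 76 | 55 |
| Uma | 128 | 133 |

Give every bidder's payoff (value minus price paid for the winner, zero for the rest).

Ren 0, Lena 0, Aditya 0, Uma 7.

Ranking the bids: Uma 133 > Lena 121 > Ren 63 > Aditya 55.
Uma has the top bid and wins; the price is the second-highest bid, 121.
Uma's payoff = 128 − 121 = 7. All other bidders lose, so their payoff is 0.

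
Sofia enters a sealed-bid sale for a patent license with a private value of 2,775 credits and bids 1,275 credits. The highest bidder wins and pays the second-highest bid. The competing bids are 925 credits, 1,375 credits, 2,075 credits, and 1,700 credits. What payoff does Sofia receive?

Highest competing bid: 2,075 credits.
Sofia's bid 1,275 credits is not the highest, so Sofia loses, pays nothing, and earns zero payoff.

0 credits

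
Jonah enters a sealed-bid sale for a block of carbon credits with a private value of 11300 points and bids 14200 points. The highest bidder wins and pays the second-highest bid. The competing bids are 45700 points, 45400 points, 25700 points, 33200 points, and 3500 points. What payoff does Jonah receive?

Highest competing bid: 45700 points.
Jonah's bid 14200 points is not the highest, so Jonah loses, pays nothing, and earns zero payoff.

0 points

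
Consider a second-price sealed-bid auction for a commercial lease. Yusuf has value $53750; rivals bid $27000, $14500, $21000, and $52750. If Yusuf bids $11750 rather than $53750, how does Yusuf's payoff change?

-$1000

The highest competing bid is $52750.
Bidding truthfully at $53750: Yusuf has the top bid, wins, and pays the second-highest bid $52750. Payoff = $53750 − $52750 = $1000.
Bidding $11750: the top bid is $52750 (a rival), so Yusuf loses. Payoff = $0.
Change = $0 − $1000 = -$1000.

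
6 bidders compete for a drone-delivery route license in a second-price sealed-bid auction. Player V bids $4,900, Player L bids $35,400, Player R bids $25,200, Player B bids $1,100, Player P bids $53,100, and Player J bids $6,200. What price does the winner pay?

The winner pays $35,400.

Ordered from highest: Player P $53,100, then Player L $35,400, then Player R $25,200, then Player J $6,200, then Player V $4,900, then Player B $1,100.
Player P has the highest bid, so Player P wins.
The second-highest bid is $35,400, so that is what Player P pays.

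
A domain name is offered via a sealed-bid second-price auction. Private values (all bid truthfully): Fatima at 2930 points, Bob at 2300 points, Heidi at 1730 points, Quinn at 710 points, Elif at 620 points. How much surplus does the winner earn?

Ordered from highest: Fatima 2930 points > Bob 2300 points > Heidi 1730 points > Quinn 710 points > Elif 620 points.
Fatima wins with the top bid and pays the second-highest, 2300 points.
Surplus = 2930 points − 2300 points = 630 points.

630 points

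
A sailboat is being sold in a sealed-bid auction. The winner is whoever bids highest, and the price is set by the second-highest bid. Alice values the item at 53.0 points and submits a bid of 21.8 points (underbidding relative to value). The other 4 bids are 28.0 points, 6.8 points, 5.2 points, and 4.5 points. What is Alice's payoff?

Highest competing bid: 28.0 points.
Alice's bid 21.8 points is not the highest, so Alice loses, pays nothing, and earns zero payoff.

Payoff = 0.0 points.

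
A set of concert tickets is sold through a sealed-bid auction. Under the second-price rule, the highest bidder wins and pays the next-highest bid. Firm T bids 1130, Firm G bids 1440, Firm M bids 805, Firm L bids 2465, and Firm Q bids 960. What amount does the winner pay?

The winner pays 1440.

Ordered from highest: Firm L 2465; Firm G 1440; Firm T 1130; Firm Q 960; Firm M 805.
Firm L has the highest bid, so Firm L wins.
The second-highest bid is 1440, so that is what Firm L pays.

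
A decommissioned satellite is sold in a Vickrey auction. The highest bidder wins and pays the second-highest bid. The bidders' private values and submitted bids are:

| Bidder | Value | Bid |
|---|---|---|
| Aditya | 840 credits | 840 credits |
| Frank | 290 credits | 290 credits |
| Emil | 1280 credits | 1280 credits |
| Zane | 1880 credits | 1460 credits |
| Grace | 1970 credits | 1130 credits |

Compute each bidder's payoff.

Payoffs: Aditya 0 credits, Frank 0 credits, Emil 0 credits, Zane 600 credits, Grace 0 credits.

Ordered from highest: Zane 1460 credits; Emil 1280 credits; Grace 1130 credits; Aditya 840 credits; Frank 290 credits.
Zane has the top bid and wins; the price is the second-highest bid, 1280 credits.
Zane's payoff = 1880 credits − 1280 credits = 600 credits. All other bidders lose, so their payoff is 0.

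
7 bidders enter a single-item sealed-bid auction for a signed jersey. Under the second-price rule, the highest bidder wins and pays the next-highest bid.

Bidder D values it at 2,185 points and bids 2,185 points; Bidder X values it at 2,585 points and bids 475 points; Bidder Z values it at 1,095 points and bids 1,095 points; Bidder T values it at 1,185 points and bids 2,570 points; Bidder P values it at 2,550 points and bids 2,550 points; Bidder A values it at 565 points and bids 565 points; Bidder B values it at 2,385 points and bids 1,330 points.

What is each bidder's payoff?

Bidder D 0 points, Bidder X 0 points, Bidder Z 0 points, Bidder T -1,365 points, Bidder P 0 points, Bidder A 0 points, Bidder B 0 points.

Ranking the bids: Bidder T 2,570 points; Bidder P 2,550 points; Bidder D 2,185 points; Bidder B 1,330 points; Bidder Z 1,095 points; Bidder A 565 points; Bidder X 475 points.
Bidder T has the top bid and wins; the price is the second-highest bid, 2,550 points.
Bidder T's payoff = 1,185 points − 2,550 points = -1,365 points. All other bidders lose, so their payoff is 0.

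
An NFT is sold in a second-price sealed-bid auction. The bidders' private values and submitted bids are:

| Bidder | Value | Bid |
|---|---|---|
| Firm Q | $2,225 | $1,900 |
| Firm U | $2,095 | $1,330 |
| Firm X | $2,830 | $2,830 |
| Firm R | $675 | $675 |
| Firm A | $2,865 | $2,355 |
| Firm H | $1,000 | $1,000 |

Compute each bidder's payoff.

Firm Q $0, Firm U $0, Firm X $475, Firm R $0, Firm A $0, Firm H $0.

Ordered from highest: Firm X $2,830 > Firm A $2,355 > Firm Q $1,900 > Firm U $1,330 > Firm H $1,000 > Firm R $675.
Firm X has the top bid and wins; the price is the second-highest bid, $2,355.
Firm X's payoff = $2,830 − $2,355 = $475. All other bidders lose, so their payoff is 0.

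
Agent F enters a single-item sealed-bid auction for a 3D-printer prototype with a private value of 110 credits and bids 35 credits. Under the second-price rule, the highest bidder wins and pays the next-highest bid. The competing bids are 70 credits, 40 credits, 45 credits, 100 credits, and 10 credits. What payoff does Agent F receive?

Highest competing bid: 100 credits.
Agent F's bid 35 credits is not the highest, so Agent F loses, pays nothing, and earns zero payoff.

Payoff = 0 credits.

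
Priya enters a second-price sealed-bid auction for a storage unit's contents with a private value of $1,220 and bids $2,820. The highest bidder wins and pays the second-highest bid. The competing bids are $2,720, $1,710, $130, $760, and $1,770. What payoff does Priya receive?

Priya's payoff: -$1,500.

Highest competing bid: $2,720.
Priya's bid $2,820 is the highest overall, so Priya wins and pays the second-highest bid, $2,720.
Payoff = value − price = $1,220 − $2,720 = -$1,500.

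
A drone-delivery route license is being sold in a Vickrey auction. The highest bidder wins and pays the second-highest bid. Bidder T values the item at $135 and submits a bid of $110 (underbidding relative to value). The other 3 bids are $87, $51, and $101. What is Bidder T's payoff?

$34

Highest competing bid: $101.
Bidder T's bid $110 is the highest overall, so Bidder T wins and pays the second-highest bid, $101.
Payoff = value − price = $135 − $101 = $34.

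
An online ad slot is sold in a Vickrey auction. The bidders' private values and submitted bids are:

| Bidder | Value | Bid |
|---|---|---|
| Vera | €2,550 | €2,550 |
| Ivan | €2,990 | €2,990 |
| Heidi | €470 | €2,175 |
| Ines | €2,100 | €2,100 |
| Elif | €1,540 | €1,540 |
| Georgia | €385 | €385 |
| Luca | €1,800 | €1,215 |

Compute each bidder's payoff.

Vera €0, Ivan €440, Heidi €0, Ines €0, Elif €0, Georgia €0, Luca €0.

Bids in descending order: Ivan €2,990; Vera €2,550; Heidi €2,175; Ines €2,100; Elif €1,540; Luca €1,215; Georgia €385.
Ivan has the top bid and wins; the price is the second-highest bid, €2,550.
Ivan's payoff = €2,990 − €2,550 = €440. All other bidders lose, so their payoff is 0.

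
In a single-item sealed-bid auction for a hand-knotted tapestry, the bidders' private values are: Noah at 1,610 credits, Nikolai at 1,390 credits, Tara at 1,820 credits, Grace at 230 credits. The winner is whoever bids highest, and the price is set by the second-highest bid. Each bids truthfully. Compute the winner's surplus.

Surplus = 210 credits.

Sorted high to low: Tara 1,820 credits, then Noah 1,610 credits, then Nikolai 1,390 credits, then Grace 230 credits.
Tara wins with the top bid and pays the second-highest, 1,610 credits.
Surplus = 1,820 credits − 1,610 credits = 210 credits.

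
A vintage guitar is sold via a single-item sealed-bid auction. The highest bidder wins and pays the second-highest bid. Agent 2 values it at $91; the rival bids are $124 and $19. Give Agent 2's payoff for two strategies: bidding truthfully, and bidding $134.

(a) $0  (b) -$33

The highest competing bid is $124.
Bidding truthfully at $91: the top bid is $124 (a rival), so Agent 2 loses. Payoff = $0.
Bidding $134: Agent 2 has the top bid, wins, and pays the second-highest bid $124. Payoff = $91 − $124 = -$33.
Deviating from a truthful bid can only lose payoff in a second-price auction — never gain.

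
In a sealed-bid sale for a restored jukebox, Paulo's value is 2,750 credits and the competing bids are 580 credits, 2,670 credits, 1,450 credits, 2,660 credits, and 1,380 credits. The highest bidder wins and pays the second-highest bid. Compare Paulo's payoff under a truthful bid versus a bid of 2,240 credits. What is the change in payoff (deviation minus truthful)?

The highest competing bid is 2,670 credits.
Bidding truthfully at 2,750 credits: Paulo has the top bid, wins, and pays the second-highest bid 2,670 credits. Payoff = 2,750 credits − 2,670 credits = 80 credits.
Bidding 2,240 credits: the top bid is 2,670 credits (a rival), so Paulo loses. Payoff = 0 credits.
Change = 0 credits − 80 credits = -80 credits.
Deviating from a truthful bid can only lose payoff in a second-price auction — never gain.

-80 credits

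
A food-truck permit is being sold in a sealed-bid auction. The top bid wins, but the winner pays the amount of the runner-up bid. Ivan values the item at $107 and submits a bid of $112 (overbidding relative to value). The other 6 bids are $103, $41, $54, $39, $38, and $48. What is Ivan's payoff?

Highest competing bid: $103.
Ivan's bid $112 is the highest overall, so Ivan wins and pays the second-highest bid, $103.
Payoff = value − price = $107 − $103 = $4.

$4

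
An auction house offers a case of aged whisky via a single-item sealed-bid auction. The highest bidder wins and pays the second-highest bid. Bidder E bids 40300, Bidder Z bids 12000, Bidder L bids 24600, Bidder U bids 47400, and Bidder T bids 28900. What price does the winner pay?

Bids in descending order: Bidder U 47400; Bidder E 40300; Bidder T 28900; Bidder L 24600; Bidder Z 12000.
Bidder U has the highest bid, so Bidder U wins.
The second-highest bid is 40300, so that is what Bidder U pays.

Price paid: 40300.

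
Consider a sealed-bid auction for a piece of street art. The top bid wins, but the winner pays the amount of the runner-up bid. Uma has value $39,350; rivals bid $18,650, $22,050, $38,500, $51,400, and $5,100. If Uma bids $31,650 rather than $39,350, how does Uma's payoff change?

Payoff change: $0.

The highest competing bid is $51,400.
Bidding truthfully at $39,350: the top bid is $51,400 (a rival), so Uma loses. Payoff = $0.
Bidding $31,650: the top bid is $51,400 (a rival), so Uma loses. Payoff = $0.
Change = $0 − $0 = $0.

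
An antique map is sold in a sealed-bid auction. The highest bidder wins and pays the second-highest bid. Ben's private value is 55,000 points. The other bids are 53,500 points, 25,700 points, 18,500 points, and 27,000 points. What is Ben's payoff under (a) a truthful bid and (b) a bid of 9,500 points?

The highest competing bid is 53,500 points.
Bidding truthfully at 55,000 points: Ben has the top bid, wins, and pays the second-highest bid 53,500 points. Payoff = 55,000 points − 53,500 points = 1,500 points.
Bidding 9,500 points: the top bid is 53,500 points (a rival), so Ben loses. Payoff = 0 points.
Deviating from a truthful bid can only lose payoff in a second-price auction — never gain.

Truthful: 1,500 points; alternative: 0 points.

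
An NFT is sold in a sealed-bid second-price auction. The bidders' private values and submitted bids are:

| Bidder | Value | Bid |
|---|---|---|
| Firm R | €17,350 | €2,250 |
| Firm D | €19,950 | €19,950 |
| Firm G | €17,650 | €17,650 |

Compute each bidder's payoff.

Bids in descending order: Firm D €19,950; Firm G €17,650; Firm R €2,250.
Firm D has the top bid and wins; the price is the second-highest bid, €17,650.
Firm D's payoff = €19,950 − €17,650 = €2,300. All other bidders lose, so their payoff is 0.

Payoffs: Firm R €0, Firm D €2,300, Firm G €0.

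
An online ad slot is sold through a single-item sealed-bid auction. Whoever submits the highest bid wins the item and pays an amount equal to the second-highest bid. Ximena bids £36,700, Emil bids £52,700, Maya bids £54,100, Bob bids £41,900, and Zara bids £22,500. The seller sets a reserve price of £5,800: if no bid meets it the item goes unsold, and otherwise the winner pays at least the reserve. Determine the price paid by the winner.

The winner pays £52,700.

Ordered from highest: Maya £54,100, then Emil £52,700, then Bob £41,900, then Ximena £36,700, then Zara £22,500.
Maya has the highest bid, so Maya wins.
The second-highest bid is £52,700, which exceeds the reserve, so that sets the price.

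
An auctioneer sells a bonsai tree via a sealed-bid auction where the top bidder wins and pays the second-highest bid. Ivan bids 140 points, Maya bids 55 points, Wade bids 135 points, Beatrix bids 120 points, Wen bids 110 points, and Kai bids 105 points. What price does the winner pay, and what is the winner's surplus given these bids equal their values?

Bids in descending order: Ivan 140 points; Wade 135 points; Beatrix 120 points; Wen 110 points; Kai 105 points; Maya 55 points.
Ivan is the highest bidder, so Ivan wins.
Under the second-price rule, the price is the second-highest bid: 135 points.
Surplus = 140 points − 135 points = 5 points.

Price 135 points; surplus 5 points.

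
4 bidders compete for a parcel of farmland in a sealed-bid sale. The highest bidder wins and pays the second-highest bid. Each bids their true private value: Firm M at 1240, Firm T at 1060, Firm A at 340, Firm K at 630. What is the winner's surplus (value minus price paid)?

Bids in descending order: Firm M 1240, then Firm T 1060, then Firm K 630, then Firm A 340.
Firm M wins with the top bid and pays the second-highest, 1060.
Surplus = 1240 − 1060 = 180.

180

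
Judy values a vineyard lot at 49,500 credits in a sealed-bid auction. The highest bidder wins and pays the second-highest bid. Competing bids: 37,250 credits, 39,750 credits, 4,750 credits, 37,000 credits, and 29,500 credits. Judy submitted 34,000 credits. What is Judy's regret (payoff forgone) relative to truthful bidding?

The highest competing bid is 39,750 credits.
Bidding truthfully at 49,500 credits: Judy has the top bid, wins, and pays the second-highest bid 39,750 credits. Payoff = 49,500 credits − 39,750 credits = 9,750 credits.
Bidding 34,000 credits: the top bid is 39,750 credits (a rival), so Judy loses. Payoff = 0 credits.
Regret = truthful payoff − actual payoff = 9,750 credits − 0 credits = 9,750 credits.

Regret: 9,750 credits.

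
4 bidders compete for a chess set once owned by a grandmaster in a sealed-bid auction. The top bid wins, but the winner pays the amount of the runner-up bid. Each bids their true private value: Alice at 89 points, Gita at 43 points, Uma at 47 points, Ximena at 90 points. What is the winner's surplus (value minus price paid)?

Bids in descending order: Ximena 90 points; Alice 89 points; Uma 47 points; Gita 43 points.
Ximena wins with the top bid and pays the second-highest, 89 points.
Surplus = 90 points − 89 points = 1 points.

1 points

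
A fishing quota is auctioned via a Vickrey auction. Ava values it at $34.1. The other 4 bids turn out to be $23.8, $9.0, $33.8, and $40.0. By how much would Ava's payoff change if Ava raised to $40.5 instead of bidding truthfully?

Payoff change: -$5.9.

The highest competing bid is $40.0.
Bidding truthfully at $34.1: the top bid is $40.0 (a rival), so Ava loses. Payoff = $0.0.
Bidding $40.5: Ava has the top bid, wins, and pays the second-highest bid $40.0. Payoff = $34.1 − $40.0 = -$5.9.
Change = -$5.9 − $0.0 = -$5.9.
This is the dominant-strategy logic: truthful bidding weakly beats any alternative.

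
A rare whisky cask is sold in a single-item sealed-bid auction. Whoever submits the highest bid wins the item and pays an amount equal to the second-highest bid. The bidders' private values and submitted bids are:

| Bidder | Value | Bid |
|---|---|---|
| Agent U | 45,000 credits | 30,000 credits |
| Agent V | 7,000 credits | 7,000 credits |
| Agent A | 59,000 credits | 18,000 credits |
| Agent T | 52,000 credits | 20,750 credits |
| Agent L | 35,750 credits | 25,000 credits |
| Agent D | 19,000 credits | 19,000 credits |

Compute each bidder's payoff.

Agent U 20,000 credits, Agent V 0 credits, Agent A 0 credits, Agent T 0 credits, Agent L 0 credits, Agent D 0 credits.

Bids in descending order: Agent U 30,000 credits, then Agent L 25,000 credits, then Agent T 20,750 credits, then Agent D 19,000 credits, then Agent A 18,000 credits, then Agent V 7,000 credits.
Agent U has the top bid and wins; the price is the second-highest bid, 25,000 credits.
Agent U's payoff = 45,000 credits − 25,000 credits = 20,000 credits. All other bidders lose, so their payoff is 0.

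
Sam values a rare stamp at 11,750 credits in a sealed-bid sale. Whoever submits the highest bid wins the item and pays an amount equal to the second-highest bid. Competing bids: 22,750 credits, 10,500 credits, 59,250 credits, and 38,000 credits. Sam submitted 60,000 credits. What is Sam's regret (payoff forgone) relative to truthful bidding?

Regret: 47,500 credits.

The highest competing bid is 59,250 credits.
Bidding truthfully at 11,750 credits: the top bid is 59,250 credits (a rival), so Sam loses. Payoff = 0 credits.
Bidding 60,000 credits: Sam has the top bid, wins, and pays the second-highest bid 59,250 credits. Payoff = 11,750 credits − 59,250 credits = -47,500 credits.
Regret = truthful payoff − actual payoff = 0 credits − -47,500 credits = 47,500 credits.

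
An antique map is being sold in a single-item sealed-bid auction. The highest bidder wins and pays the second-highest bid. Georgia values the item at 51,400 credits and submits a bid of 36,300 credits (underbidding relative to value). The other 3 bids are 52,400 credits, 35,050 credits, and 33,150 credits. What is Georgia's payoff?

Highest competing bid: 52,400 credits.
Georgia's bid 36,300 credits is not the highest, so Georgia loses, pays nothing, and earns zero payoff.

0 credits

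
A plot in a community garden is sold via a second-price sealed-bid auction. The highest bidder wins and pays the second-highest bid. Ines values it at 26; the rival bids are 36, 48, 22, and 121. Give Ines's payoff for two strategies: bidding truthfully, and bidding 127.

The highest competing bid is 121.
Bidding truthfully at 26: the top bid is 121 (a rival), so Ines loses. Payoff = 0.
Bidding 127: Ines has the top bid, wins, and pays the second-highest bid 121. Payoff = 26 − 121 = -95.
This is the dominant-strategy logic: truthful bidding weakly beats any alternative.

(a) 0  (b) -95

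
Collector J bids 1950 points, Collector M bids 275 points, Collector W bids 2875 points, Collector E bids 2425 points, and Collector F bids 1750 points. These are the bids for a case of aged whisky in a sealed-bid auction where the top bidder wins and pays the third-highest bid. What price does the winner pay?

Bids in descending order: Collector W 2875 points, then Collector E 2425 points, then Collector J 1950 points, then Collector F 1750 points, then Collector M 275 points.
Collector W is the highest bidder, so Collector W wins.
Under the third-price rule, the price is the third-highest bid: 1950 points.

Price paid: 1950 points.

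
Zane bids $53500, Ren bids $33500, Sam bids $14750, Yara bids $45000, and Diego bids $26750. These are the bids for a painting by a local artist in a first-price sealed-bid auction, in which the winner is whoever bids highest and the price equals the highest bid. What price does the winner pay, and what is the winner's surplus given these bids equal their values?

Bids in descending order: Zane $53500; Yara $45000; Ren $33500; Diego $26750; Sam $14750.
Zane is the highest bidder, so Zane wins.
Under the first-price rule, the price is the highest bid: $53500.
Surplus = $53500 − $53500 = $0.

The winner pays $53500 for a surplus of $0.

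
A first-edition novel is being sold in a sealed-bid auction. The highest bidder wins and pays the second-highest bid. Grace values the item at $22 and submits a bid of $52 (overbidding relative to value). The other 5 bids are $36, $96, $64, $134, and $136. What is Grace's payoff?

Grace's payoff: $0.

Highest competing bid: $136.
Grace's bid $52 is not the highest, so Grace loses, pays nothing, and earns zero payoff.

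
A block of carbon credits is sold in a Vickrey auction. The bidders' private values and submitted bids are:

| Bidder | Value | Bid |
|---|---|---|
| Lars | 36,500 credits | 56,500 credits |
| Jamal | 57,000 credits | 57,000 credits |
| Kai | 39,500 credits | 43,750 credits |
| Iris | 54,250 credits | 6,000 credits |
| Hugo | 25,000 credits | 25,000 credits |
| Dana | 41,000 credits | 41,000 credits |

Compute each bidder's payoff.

Payoffs: Lars 0 credits, Jamal 500 credits, Kai 0 credits, Iris 0 credits, Hugo 0 credits, Dana 0 credits.

Sorted high to low: Jamal 57,000 credits > Lars 56,500 credits > Kai 43,750 credits > Dana 41,000 credits > Hugo 25,000 credits > Iris 6,000 credits.
Jamal has the top bid and wins; the price is the second-highest bid, 56,500 credits.
Jamal's payoff = 57,000 credits − 56,500 credits = 500 credits. All other bidders lose, so their payoff is 0.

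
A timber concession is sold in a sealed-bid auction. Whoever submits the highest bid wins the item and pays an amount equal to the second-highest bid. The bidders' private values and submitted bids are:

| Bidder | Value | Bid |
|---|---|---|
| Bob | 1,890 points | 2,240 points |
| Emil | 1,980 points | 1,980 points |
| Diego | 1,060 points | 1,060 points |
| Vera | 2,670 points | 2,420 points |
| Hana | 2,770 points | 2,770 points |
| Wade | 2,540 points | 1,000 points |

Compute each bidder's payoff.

Bob 0 points, Emil 0 points, Diego 0 points, Vera 0 points, Hana 350 points, Wade 0 points.

Ranking the bids: Hana 2,770 points, then Vera 2,420 points, then Bob 2,240 points, then Emil 1,980 points, then Diego 1,060 points, then Wade 1,000 points.
Hana has the top bid and wins; the price is the second-highest bid, 2,420 points.
Hana's payoff = 2,770 points − 2,420 points = 350 points. All other bidders lose, so their payoff is 0.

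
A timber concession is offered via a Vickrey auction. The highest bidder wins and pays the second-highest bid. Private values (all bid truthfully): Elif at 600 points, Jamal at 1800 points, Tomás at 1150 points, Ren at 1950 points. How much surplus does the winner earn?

Ordered from highest: Ren 1950 points, then Jamal 1800 points, then Tomás 1150 points, then Elif 600 points.
Ren wins with the top bid and pays the second-highest, 1800 points.
Surplus = 1950 points − 1800 points = 150 points.

150 points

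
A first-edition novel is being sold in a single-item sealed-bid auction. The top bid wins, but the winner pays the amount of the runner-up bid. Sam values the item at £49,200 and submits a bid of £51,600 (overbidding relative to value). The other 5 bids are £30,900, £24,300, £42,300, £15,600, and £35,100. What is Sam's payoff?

Highest competing bid: £42,300.
Sam's bid £51,600 is the highest overall, so Sam wins and pays the second-highest bid, £42,300.
Payoff = value − price = £49,200 − £42,300 = £6,900.

Payoff = £6,900.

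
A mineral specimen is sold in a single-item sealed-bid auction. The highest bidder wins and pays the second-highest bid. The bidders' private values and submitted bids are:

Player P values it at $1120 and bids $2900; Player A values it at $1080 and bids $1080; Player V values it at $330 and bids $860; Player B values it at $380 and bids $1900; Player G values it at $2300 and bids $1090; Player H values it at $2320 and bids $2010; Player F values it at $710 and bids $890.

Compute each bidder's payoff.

Player P -$890, Player A $0, Player V $0, Player B $0, Player G $0, Player H $0, Player F $0.

Sorted high to low: Player P $2900; Player H $2010; Player B $1900; Player G $1090; Player A $1080; Player F $890; Player V $860.
Player P has the top bid and wins; the price is the second-highest bid, $2010.
Player P's payoff = $1120 − $2010 = -$890. All other bidders lose, so their payoff is 0.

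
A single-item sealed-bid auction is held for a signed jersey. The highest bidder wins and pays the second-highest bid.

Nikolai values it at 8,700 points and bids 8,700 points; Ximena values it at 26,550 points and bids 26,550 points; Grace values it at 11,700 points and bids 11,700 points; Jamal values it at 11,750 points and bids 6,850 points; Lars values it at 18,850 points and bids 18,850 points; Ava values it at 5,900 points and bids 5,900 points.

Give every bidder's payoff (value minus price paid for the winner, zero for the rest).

Nikolai 0 points, Ximena 7,700 points, Grace 0 points, Jamal 0 points, Lars 0 points, Ava 0 points.

Sorted high to low: Ximena 26,550 points, then Lars 18,850 points, then Grace 11,700 points, then Nikolai 8,700 points, then Jamal 6,850 points, then Ava 5,900 points.
Ximena has the top bid and wins; the price is the second-highest bid, 18,850 points.
Ximena's payoff = 26,550 points − 18,850 points = 7,700 points. All other bidders lose, so their payoff is 0.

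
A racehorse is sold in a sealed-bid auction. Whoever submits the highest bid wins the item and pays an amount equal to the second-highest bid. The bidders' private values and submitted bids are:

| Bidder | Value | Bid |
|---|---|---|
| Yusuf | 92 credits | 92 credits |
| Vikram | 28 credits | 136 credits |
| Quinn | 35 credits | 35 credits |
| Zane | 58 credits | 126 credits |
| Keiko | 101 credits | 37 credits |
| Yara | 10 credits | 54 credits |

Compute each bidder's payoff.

Ordered from highest: Vikram 136 credits; Zane 126 credits; Yusuf 92 credits; Yara 54 credits; Keiko 37 credits; Quinn 35 credits.
Vikram has the top bid and wins; the price is the second-highest bid, 126 credits.
Vikram's payoff = 28 credits − 126 credits = -98 credits. All other bidders lose, so their payoff is 0.

Yusuf 0 credits, Vikram -98 credits, Quinn 0 credits, Zane 0 credits, Keiko 0 credits, Yara 0 credits.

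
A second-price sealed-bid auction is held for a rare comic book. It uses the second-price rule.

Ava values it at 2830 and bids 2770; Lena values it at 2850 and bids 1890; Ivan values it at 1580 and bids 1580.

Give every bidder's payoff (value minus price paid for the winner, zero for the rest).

Payoffs: Ava 940, Lena 0, Ivan 0.

Ranking the bids: Ava 2770 > Lena 1890 > Ivan 1580.
Ava has the top bid and wins; the price is the second-highest bid, 1890.
Ava's payoff = 2830 − 1890 = 940. All other bidders lose, so their payoff is 0.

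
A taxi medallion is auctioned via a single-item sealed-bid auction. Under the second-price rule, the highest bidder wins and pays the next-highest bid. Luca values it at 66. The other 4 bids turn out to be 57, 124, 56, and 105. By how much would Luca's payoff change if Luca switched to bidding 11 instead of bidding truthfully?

The highest competing bid is 124.
Bidding truthfully at 66: the top bid is 124 (a rival), so Luca loses. Payoff = 0.
Bidding 11: the top bid is 124 (a rival), so Luca loses. Payoff = 0.
Change = 0 − 0 = 0.

Change in payoff: 0.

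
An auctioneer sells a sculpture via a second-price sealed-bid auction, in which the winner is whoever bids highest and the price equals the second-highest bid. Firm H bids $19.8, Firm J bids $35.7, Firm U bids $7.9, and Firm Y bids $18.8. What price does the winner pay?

Ordered from highest: Firm J $35.7 > Firm H $19.8 > Firm Y $18.8 > Firm U $7.9.
Firm J is the highest bidder, so Firm J wins.
Under the second-price rule, the price is the second-highest bid: $19.8.

Price paid: $19.8.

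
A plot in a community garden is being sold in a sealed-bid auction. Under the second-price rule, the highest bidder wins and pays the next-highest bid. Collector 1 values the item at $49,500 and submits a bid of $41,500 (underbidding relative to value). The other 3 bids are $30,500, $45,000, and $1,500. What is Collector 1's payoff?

$0

Highest competing bid: $45,000.
Collector 1's bid $41,500 is not the highest, so Collector 1 loses, pays nothing, and earns zero payoff.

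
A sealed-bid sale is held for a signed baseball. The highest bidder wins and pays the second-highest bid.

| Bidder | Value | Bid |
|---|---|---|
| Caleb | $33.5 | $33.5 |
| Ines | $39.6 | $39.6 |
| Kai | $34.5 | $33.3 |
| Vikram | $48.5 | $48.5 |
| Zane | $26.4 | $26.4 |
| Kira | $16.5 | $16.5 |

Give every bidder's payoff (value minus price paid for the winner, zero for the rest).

Payoffs: Caleb $0.0, Ines $0.0, Kai $0.0, Vikram $8.9, Zane $0.0, Kira $0.0.

Bids in descending order: Vikram $48.5, then Ines $39.6, then Caleb $33.5, then Kai $33.3, then Zane $26.4, then Kira $16.5.
Vikram has the top bid and wins; the price is the second-highest bid, $39.6.
Vikram's payoff = $48.5 − $39.6 = $8.9. All other bidders lose, so their payoff is 0.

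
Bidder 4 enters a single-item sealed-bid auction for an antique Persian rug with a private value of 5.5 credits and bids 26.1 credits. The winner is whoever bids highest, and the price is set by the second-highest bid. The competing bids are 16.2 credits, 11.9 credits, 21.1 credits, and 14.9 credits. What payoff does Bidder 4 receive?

The bidder's payoff: -15.6 credits.

Highest competing bid: 21.1 credits.
Bidder 4's bid 26.1 credits is the highest overall, so Bidder 4 wins and pays the second-highest bid, 21.1 credits.
Payoff = value − price = 5.5 credits − 21.1 credits = -15.6 credits.
Overbidding won the item at a price above value — truthful bidding would have avoided this loss.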